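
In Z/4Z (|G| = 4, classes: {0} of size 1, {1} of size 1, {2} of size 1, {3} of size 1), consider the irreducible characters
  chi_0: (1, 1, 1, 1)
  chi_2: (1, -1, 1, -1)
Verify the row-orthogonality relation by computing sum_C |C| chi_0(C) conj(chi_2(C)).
Sum = 0; so <chi_0, chi_2> = 0 (distinct irreducibles are orthogonal).

Working: Compute term by term over conjugacy classes (|C| * chi_0(C) * conj(chi_2(C))):
  1*(1)*conj(1) + 1*(1)*conj(-1) + 1*(1)*conj(1) + 1*(1)*conj(-1)
  = (1) + (-1) + (1) + (-1)
  = 0.
(Exp terms are combined using exp(i*s)*conj(exp(i*t)) = exp(i*(s-t)), and sums of them are collapsed using the identity that for every m > 1 the m distinct m-th roots of unity sum to 0, e.g. 1 + exp(2*I*pi/3) + exp(-2*I*pi/3) = 0.)
Dividing by |G| = 4 gives 0/4 = 0, matching the row-orthogonality relation <chi_0, chi_2> = [chi_0 = chi_2].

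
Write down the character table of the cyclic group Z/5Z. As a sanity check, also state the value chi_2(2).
Character table of Z/5Z (irreps indexed chi_0,...,chi_4 with chi_k(m) = zeta_5^(k*m), zeta_5 = exp(2*pi*i/5)):
  irrep \ class  {0} (size 1)  {1} (size 1)    {2} (size 1)    {3} (size 1)    {4} (size 1)  
  chi_0          1             1               1               1               1             
  chi_1          1             exp(2*I*pi/5)   exp(4*I*pi/5)   exp(-4*I*pi/5)  exp(-2*I*pi/5)
  chi_2          1             exp(4*I*pi/5)   exp(-2*I*pi/5)  exp(2*I*pi/5)   exp(-4*I*pi/5)
  chi_3          1             exp(-4*I*pi/5)  exp(2*I*pi/5)   exp(-2*I*pi/5)  exp(4*I*pi/5) 
  chi_4          1             exp(-2*I*pi/5)  exp(-4*I*pi/5)  exp(4*I*pi/5)   exp(2*I*pi/5) 

Spot check: chi_2(2) = zeta_5^(2*2) = zeta_5^4 = exp(-2*I*pi/5).

Justification: Z/5Z is abelian, so all 5 irreducible complex representations are 1-dimensional. They are given by chi_k(m) = zeta_5^(k*m) for k = 0,...,4. Row orthogonality: sum_m chi_k(m) conj(chi_l(m)) = 5 * [k = l].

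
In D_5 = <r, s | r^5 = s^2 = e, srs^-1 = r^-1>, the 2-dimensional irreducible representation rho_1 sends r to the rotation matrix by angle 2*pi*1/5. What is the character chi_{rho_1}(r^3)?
chi_{rho_1}(r^3) = 2*cos(2*pi*1*3/5) = -sqrt(5)/2 - 1/2

Why: rho_1(r^3) is rotation by angle 2*pi*1*3/5, whose trace is 2*cos(2*pi*1*3/5) = -sqrt(5)/2 - 1/2.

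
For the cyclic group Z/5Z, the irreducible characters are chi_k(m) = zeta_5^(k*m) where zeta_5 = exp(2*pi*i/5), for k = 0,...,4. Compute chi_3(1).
chi_3(1) = zeta_5^3 = exp(-4*I*pi/5)

Why: chi_3(1) = zeta_5^(3*1) = zeta_5^3. Since zeta_5^5 = 1, this equals zeta_5^3 = exp(2*pi*i*3/5) = exp(-4*I*pi/5).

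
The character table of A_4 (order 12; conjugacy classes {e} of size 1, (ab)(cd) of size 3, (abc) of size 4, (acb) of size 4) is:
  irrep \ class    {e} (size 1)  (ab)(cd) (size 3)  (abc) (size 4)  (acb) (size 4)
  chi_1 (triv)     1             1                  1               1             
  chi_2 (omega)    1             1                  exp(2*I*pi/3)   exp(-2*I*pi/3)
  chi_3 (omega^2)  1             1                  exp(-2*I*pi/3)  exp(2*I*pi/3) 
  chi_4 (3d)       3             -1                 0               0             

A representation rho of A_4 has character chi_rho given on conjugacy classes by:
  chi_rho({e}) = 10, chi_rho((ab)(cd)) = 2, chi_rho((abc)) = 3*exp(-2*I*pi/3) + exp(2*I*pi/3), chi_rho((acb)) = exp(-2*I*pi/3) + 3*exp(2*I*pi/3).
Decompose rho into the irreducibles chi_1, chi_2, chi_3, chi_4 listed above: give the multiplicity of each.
Multiplicities: chi_1: 0, chi_2: 1, chi_3: 3, chi_4: 2.

Solution. Use <chi_rho, chi> = (1/|G|) sum_C |C| * chi_rho(C) * conj(chi(C)) with |G| = 12 for each irreducible chi in the table:
  <chi_rho, chi_1> = (1/12)[1*(10)*conj(1) + 3*(2)*conj(1) + 4*(3*exp(-2*I*pi/3) + exp(2*I*pi/3))*conj(1) + 4*(exp(-2*I*pi/3) + 3*exp(2*I*pi/3))*conj(1)]
      = (1/12)[(10) + (6) + (12*exp(-2*I*pi/3) + 4*exp(2*I*pi/3)) + (4*exp(-2*I*pi/3) + 12*exp(2*I*pi/3))] = 0/12 = 0
  <chi_rho, chi_2> = (1/12)[1*(10)*conj(1) + 3*(2)*conj(1) + 4*(3*exp(-2*I*pi/3) + exp(2*I*pi/3))*conj(exp(2*I*pi/3)) + 4*(exp(-2*I*pi/3) + 3*exp(2*I*pi/3))*conj(exp(-2*I*pi/3))]
      = (1/12)[(10) + (6) + (4 + 12*exp(2*I*pi/3)) + (4 + 12*exp(-2*I*pi/3))] = 12/12 = 1
  <chi_rho, chi_3> = (1/12)[1*(10)*conj(1) + 3*(2)*conj(1) + 4*(3*exp(-2*I*pi/3) + exp(2*I*pi/3))*conj(exp(-2*I*pi/3)) + 4*(exp(-2*I*pi/3) + 3*exp(2*I*pi/3))*conj(exp(2*I*pi/3))]
      = (1/12)[(10) + (6) + (12 + 4*exp(-2*I*pi/3)) + (12 + 4*exp(2*I*pi/3))] = 36/12 = 3
  <chi_rho, chi_4> = (1/12)[1*(10)*conj(3) + 3*(2)*conj(-1) + 4*(3*exp(-2*I*pi/3) + exp(2*I*pi/3))*conj(0) + 4*(exp(-2*I*pi/3) + 3*exp(2*I*pi/3))*conj(0)]
      = (1/12)[(30) + (-6) + (0) + (0)] = 24/12 = 2
(Exp terms are combined using exp(i*s)*conj(exp(i*t)) = exp(i*(s-t)), and sums of them are collapsed using the identity that for every m > 1 the m distinct m-th roots of unity sum to 0, e.g. 1 + exp(2*I*pi/3) + exp(-2*I*pi/3) = 0.)
Dimension check: dim(rho) = sum (mult * dim) = 0*1 + 1*1 + 3*1 + 2*3 = 10 = chi_rho(e) = 10.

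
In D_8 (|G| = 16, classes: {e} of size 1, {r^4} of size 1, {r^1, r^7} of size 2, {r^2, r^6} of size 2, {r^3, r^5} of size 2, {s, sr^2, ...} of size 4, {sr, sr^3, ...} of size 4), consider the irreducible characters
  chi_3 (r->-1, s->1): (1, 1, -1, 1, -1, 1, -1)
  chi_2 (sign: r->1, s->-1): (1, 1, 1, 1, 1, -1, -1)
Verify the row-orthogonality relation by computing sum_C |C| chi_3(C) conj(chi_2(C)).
Sum = 0; so <chi_3, chi_2> = 0 (distinct irreducibles are orthogonal).

Details: Compute term by term over conjugacy classes (|C| * chi_3(C) * conj(chi_2(C))):
  1*(1)*conj(1) + 1*(1)*conj(1) + 2*(-1)*conj(1) + 2*(1)*conj(1) + 2*(-1)*conj(1) + 4*(1)*conj(-1) + 4*(-1)*conj(-1)
  = (1) + (1) + (-2) + (2) + (-2) + (-4) + (4)
  = 0.
Dividing by |G| = 16 gives 0/16 = 0, matching the row-orthogonality relation <chi_3, chi_2> = [chi_3 = chi_2].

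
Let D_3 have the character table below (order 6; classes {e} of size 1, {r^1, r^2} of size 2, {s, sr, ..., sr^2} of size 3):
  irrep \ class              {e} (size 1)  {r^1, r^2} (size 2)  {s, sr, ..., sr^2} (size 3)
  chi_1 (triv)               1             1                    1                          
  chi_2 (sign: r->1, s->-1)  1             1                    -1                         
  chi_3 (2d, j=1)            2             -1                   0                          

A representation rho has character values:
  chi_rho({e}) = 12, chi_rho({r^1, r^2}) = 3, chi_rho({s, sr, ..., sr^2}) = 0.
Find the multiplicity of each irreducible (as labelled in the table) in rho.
Multiplicities: chi_1: 3, chi_2: 3, chi_3: 3.

Details: Use <chi_rho, chi> = (1/|G|) sum_C |C| * chi_rho(C) * conj(chi(C)) with |G| = 6 for each irreducible chi in the table:
  <chi_rho, chi_1> = (1/6)[1*(12)*conj(1) + 2*(3)*conj(1) + 3*(0)*conj(1)]
      = (1/6)[(12) + (6) + (0)] = 18/6 = 3
  <chi_rho, chi_2> = (1/6)[1*(12)*conj(1) + 2*(3)*conj(1) + 3*(0)*conj(-1)]
      = (1/6)[(12) + (6) + (0)] = 18/6 = 3
  <chi_rho, chi_3> = (1/6)[1*(12)*conj(2) + 2*(3)*conj(-1) + 3*(0)*conj(0)]
      = (1/6)[(24) + (-6) + (0)] = 18/6 = 3
Dimension check: dim(rho) = sum (mult * dim) = 3*1 + 3*1 + 3*2 = 12 = chi_rho(e) = 12.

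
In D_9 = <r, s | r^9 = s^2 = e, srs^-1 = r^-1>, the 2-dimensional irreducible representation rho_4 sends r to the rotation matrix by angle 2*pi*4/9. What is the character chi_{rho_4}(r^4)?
chi_{rho_4}(r^4) = 2*cos(2*pi*4*4/9) = 2*cos(4*pi/9)

Solution. rho_4(r^4) is rotation by angle 2*pi*4*4/9, whose trace is 2*cos(2*pi*4*4/9) = 2*cos(4*pi/9).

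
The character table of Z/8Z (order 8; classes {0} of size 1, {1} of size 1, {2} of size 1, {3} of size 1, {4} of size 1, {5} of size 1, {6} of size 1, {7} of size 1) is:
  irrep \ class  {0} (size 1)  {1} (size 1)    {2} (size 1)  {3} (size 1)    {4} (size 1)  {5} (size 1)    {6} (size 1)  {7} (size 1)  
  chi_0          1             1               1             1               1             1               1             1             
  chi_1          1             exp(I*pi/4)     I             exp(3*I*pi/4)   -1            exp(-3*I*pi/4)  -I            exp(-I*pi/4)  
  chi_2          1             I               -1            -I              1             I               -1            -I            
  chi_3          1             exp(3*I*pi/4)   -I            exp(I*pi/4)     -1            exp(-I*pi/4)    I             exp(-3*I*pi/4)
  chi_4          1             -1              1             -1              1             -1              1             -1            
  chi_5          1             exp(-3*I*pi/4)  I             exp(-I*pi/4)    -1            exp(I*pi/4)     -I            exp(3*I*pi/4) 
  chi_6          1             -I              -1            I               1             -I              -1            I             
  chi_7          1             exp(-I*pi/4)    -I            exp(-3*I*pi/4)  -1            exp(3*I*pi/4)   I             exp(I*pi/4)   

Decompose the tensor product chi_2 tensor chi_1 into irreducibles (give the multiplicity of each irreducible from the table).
chi_2 tensor chi_1 = chi_3 (all other irreducibles have multiplicity 0).

Why: The character of a tensor product is the pointwise product (chi_2 * chi_1)(C) = chi_2(C) * chi_1(C):
  {0}: (1)*(1), {1}: (I)*(exp(I*pi/4)), {2}: (-1)*(I), {3}: (-I)*(exp(3*I*pi/4)), {4}: (1)*(-1), {5}: (I)*(exp(-3*I*pi/4)), {6}: (-1)*(-I), {7}: (-I)*(exp(-I*pi/4))
so (chi_2 * chi_1) takes values
  {0} -> 1, {1} -> exp(3*I*pi/4), {2} -> -I, {3} -> -exp(-3*I*pi/4), {4} -> -1, {5} -> exp(-I*pi/4), {6} -> I, {7} -> -exp(I*pi/4).
Now take the inner product of this character with each irreducible chi from the table, <chi_2*chi_1, chi> = (1/8) sum_C |C| (chi_2*chi_1)(C) conj(chi(C)):
  <chi_2*chi_1, chi_0> = (1/8)[1*(1)*conj(1) + 1*(exp(3*I*pi/4))*conj(1) + 1*(-I)*conj(1) + 1*(-exp(-3*I*pi/4))*conj(1) + 1*(-1)*conj(1) + 1*(exp(-I*pi/4))*conj(1) + 1*(I)*conj(1) + 1*(-exp(I*pi/4))*conj(1)]
      = (1/8)[(1) + (exp(3*I*pi/4)) + (-I) + (-exp(-3*I*pi/4)) + (-1) + (exp(-I*pi/4)) + (I) + (-exp(I*pi/4))] = 0/8 = 0
  <chi_2*chi_1, chi_1> = (1/8)[1*(1)*conj(1) + 1*(exp(3*I*pi/4))*conj(exp(I*pi/4)) + 1*(-I)*conj(I) + 1*(-exp(-3*I*pi/4))*conj(exp(3*I*pi/4)) + 1*(-1)*conj(-1) + 1*(exp(-I*pi/4))*conj(exp(-3*I*pi/4)) + 1*(I)*conj(-I) + 1*(-exp(I*pi/4))*conj(exp(-I*pi/4))]
      = (1/8)[(1) + (I) + (-1) + (-I) + (1) + (I) + (-1) + (-I)] = 0/8 = 0
  <chi_2*chi_1, chi_2> = (1/8)[1*(1)*conj(1) + 1*(exp(3*I*pi/4))*conj(I) + 1*(-I)*conj(-1) + 1*(-exp(-3*I*pi/4))*conj(-I) + 1*(-1)*conj(1) + 1*(exp(-I*pi/4))*conj(I) + 1*(I)*conj(-1) + 1*(-exp(I*pi/4))*conj(-I)]
      = (1/8)[(1) + (-exp(-3*I*pi/4)) + (I) + (-exp(-I*pi/4)) + (-1) + (-exp(I*pi/4)) + (-I) + (-exp(3*I*pi/4))] = 0/8 = 0
  <chi_2*chi_1, chi_3> = (1/8)[1*(1)*conj(1) + 1*(exp(3*I*pi/4))*conj(exp(3*I*pi/4)) + 1*(-I)*conj(-I) + 1*(-exp(-3*I*pi/4))*conj(exp(I*pi/4)) + 1*(-1)*conj(-1) + 1*(exp(-I*pi/4))*conj(exp(-I*pi/4)) + 1*(I)*conj(I) + 1*(-exp(I*pi/4))*conj(exp(-3*I*pi/4))]
      = (1/8)[(1) + (1) + (1) + (1) + (1) + (1) + (1) + (1)] = 8/8 = 1
  <chi_2*chi_1, chi_4> = (1/8)[1*(1)*conj(1) + 1*(exp(3*I*pi/4))*conj(-1) + 1*(-I)*conj(1) + 1*(-exp(-3*I*pi/4))*conj(-1) + 1*(-1)*conj(1) + 1*(exp(-I*pi/4))*conj(-1) + 1*(I)*conj(1) + 1*(-exp(I*pi/4))*conj(-1)]
      = (1/8)[(1) + (-exp(3*I*pi/4)) + (-I) + (exp(-3*I*pi/4)) + (-1) + (-exp(-I*pi/4)) + (I) + (exp(I*pi/4))] = 0/8 = 0
  <chi_2*chi_1, chi_5> = (1/8)[1*(1)*conj(1) + 1*(exp(3*I*pi/4))*conj(exp(-3*I*pi/4)) + 1*(-I)*conj(I) + 1*(-exp(-3*I*pi/4))*conj(exp(-I*pi/4)) + 1*(-1)*conj(-1) + 1*(exp(-I*pi/4))*conj(exp(I*pi/4)) + 1*(I)*conj(-I) + 1*(-exp(I*pi/4))*conj(exp(3*I*pi/4))]
      = (1/8)[(1) + (-I) + (-1) + (I) + (1) + (-I) + (-1) + (I)] = 0/8 = 0
  <chi_2*chi_1, chi_6> = (1/8)[1*(1)*conj(1) + 1*(exp(3*I*pi/4))*conj(-I) + 1*(-I)*conj(-1) + 1*(-exp(-3*I*pi/4))*conj(I) + 1*(-1)*conj(1) + 1*(exp(-I*pi/4))*conj(-I) + 1*(I)*conj(-1) + 1*(-exp(I*pi/4))*conj(I)]
      = (1/8)[(1) + (exp(-3*I*pi/4)) + (I) + (exp(-I*pi/4)) + (-1) + (exp(I*pi/4)) + (-I) + (exp(3*I*pi/4))] = 0/8 = 0
  <chi_2*chi_1, chi_7> = (1/8)[1*(1)*conj(1) + 1*(exp(3*I*pi/4))*conj(exp(-I*pi/4)) + 1*(-I)*conj(-I) + 1*(-exp(-3*I*pi/4))*conj(exp(-3*I*pi/4)) + 1*(-1)*conj(-1) + 1*(exp(-I*pi/4))*conj(exp(3*I*pi/4)) + 1*(I)*conj(I) + 1*(-exp(I*pi/4))*conj(exp(I*pi/4))]
      = (1/8)[(1) + (-1) + (1) + (-1) + (1) + (-1) + (1) + (-1)] = 0/8 = 0
(Exp terms are combined using exp(i*s)*conj(exp(i*t)) = exp(i*(s-t)), and sums of them are collapsed using the identity that for every m > 1 the m distinct m-th roots of unity sum to 0, e.g. 1 + exp(2*I*pi/3) + exp(-2*I*pi/3) = 0.)
Hence the multiplicities are chi_3: 1. Dimension check: dim(chi_2)*dim(chi_1) = 1*1 = 1 and sum (mult * dim) = 1*1 = 1.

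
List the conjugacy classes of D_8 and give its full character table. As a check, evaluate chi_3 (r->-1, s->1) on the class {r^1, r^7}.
Conjugacy classes: {e} of size 1, {r^4} of size 1, {r^1, r^7} of size 2, {r^2, r^6} of size 2, {r^3, r^5} of size 2, {s, sr^2, ...} of size 4, {sr, sr^3, ...} of size 4.
Character table:
  irrep \ class              {e} (size 1)  {r^4} (size 1)  {r^1, r^7} (size 2)  {r^2, r^6} (size 2)  {r^3, r^5} (size 2)  {s, sr^2, ...} (size 4)  {sr, sr^3, ...} (size 4)
  chi_1 (triv)               1             1               1                    1                    1                    1                        1                       
  chi_2 (sign: r->1, s->-1)  1             1               1                    1                    1                    -1                       -1                      
  chi_3 (r->-1, s->1)        1             1               -1                   1                    -1                   1                        -1                      
  chi_4 (r->-1, s->-1)       1             1               -1                   1                    -1                   -1                       1                       
  chi_5 (2d, j=1)            2             -2              sqrt(2)              0                    -sqrt(2)             0                        0                       
  chi_6 (2d, j=2)            2             2               0                    -2                   0                    0                        0                       
  chi_7 (2d, j=3)            2             -2              -sqrt(2)             0                    sqrt(2)              0                        0                       

Spot check: chi_3 (r->-1, s->1) on {r^1, r^7} = -1.

Working: D_8 has order 2*8 = 16 with 7 conjugacy classes, hence 7 irreducibles. Sum of squared dims 1 + 1 + 1 + 1 + 4 + 4 + 4 = 16 = |G|. Linear characters come from the abelianisation; the 2-dimensional irreps have character r^k -> 2*cos(2*pi*j*k/8), reflections -> 0.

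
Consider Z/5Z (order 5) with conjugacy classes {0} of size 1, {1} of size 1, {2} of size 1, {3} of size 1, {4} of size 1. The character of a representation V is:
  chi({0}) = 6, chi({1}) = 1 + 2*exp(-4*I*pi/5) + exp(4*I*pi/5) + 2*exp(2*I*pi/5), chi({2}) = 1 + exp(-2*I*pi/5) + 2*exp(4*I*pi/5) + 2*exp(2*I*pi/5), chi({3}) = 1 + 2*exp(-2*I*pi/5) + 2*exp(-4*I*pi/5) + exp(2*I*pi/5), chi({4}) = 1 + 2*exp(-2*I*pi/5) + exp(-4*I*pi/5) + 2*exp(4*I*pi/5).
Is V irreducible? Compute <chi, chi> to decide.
Not irreducible (reducible): <chi, chi> = 10 > 1.

Derivation: <chi, chi> = (1/|G|) sum_C |C| * |chi(C)|^2 = (1/5)[1*|6|^2 + 1*|1 + 2*exp(-4*I*pi/5) + exp(4*I*pi/5) + 2*exp(2*I*pi/5)|^2 + 1*|1 + exp(-2*I*pi/5) + 2*exp(4*I*pi/5) + 2*exp(2*I*pi/5)|^2 + 1*|1 + 2*exp(-2*I*pi/5) + 2*exp(-4*I*pi/5) + exp(2*I*pi/5)|^2 + 1*|1 + 2*exp(-2*I*pi/5) + exp(-4*I*pi/5) + 2*exp(4*I*pi/5)|^2]
  = (1/5)[(36) + (10 + 6*exp(-2*I*pi/5) + 7*exp(-4*I*pi/5) + 7*exp(4*I*pi/5) + 6*exp(2*I*pi/5)) + (10 + 7*exp(-2*I*pi/5) + 6*exp(-4*I*pi/5) + 6*exp(4*I*pi/5) + 7*exp(2*I*pi/5)) + (10 + 7*exp(-2*I*pi/5) + 6*exp(-4*I*pi/5) + 6*exp(4*I*pi/5) + 7*exp(2*I*pi/5)) + (10 + 6*exp(-2*I*pi/5) + 7*exp(-4*I*pi/5) + 7*exp(4*I*pi/5) + 6*exp(2*I*pi/5))] = 50/5 = 10.
(Exp terms are combined using exp(i*s)*conj(exp(i*t)) = exp(i*(s-t)), and sums of them are collapsed using the identity that for every m > 1 the m distinct m-th roots of unity sum to 0, e.g. 1 + exp(2*I*pi/3) + exp(-2*I*pi/3) = 0.)
A character is irreducible iff <chi, chi> = 1, so this representation is reducible.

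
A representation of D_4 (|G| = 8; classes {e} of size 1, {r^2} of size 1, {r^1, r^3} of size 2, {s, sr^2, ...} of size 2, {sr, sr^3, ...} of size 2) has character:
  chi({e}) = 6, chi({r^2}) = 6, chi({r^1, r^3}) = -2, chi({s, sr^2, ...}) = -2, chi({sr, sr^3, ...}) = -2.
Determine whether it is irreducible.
Not irreducible (reducible): <chi, chi> = 12 > 1.

Justification: <chi, chi> = (1/|G|) sum_C |C| * |chi(C)|^2 = (1/8)[1*|6|^2 + 1*|6|^2 + 2*|-2|^2 + 2*|-2|^2 + 2*|-2|^2]
  = (1/8)[(36) + (36) + (8) + (8) + (8)] = 96/8 = 12.
A character is irreducible iff <chi, chi> = 1, so this representation is reducible.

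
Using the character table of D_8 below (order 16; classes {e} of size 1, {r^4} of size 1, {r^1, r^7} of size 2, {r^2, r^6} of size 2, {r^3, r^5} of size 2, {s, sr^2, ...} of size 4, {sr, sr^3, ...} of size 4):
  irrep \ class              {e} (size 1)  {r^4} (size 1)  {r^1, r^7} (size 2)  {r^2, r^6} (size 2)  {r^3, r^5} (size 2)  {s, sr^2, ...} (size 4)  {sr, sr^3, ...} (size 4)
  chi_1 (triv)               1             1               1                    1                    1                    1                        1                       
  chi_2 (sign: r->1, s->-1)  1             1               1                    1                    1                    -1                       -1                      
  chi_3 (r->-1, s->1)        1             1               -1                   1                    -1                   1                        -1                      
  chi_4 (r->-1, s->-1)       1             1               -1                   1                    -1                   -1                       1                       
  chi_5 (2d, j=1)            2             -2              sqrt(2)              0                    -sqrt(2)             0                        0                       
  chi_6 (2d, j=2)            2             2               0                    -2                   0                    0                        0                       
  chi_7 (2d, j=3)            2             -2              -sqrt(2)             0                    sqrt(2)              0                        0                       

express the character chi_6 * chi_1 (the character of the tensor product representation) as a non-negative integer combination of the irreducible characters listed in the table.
chi_6 tensor chi_1 = chi_6 (all other irreducibles have multiplicity 0).

Solution. The character of a tensor product is the pointwise product (chi_6 * chi_1)(C) = chi_6(C) * chi_1(C):
  {e}: (2)*(1), {r^4}: (2)*(1), {r^1, r^7}: (0)*(1), {r^2, r^6}: (-2)*(1), {r^3, r^5}: (0)*(1), {s, sr^2, ...}: (0)*(1), {sr, sr^3, ...}: (0)*(1)
so (chi_6 * chi_1) takes values
  {e} -> 2, {r^4} -> 2, {r^1, r^7} -> 0, {r^2, r^6} -> -2, {r^3, r^5} -> 0, {s, sr^2, ...} -> 0, {sr, sr^3, ...} -> 0.
Now take the inner product of this character with each irreducible chi from the table, <chi_6*chi_1, chi> = (1/16) sum_C |C| (chi_6*chi_1)(C) conj(chi(C)):
  <chi_6*chi_1, chi_1> = (1/16)[1*(2)*conj(1) + 1*(2)*conj(1) + 2*(0)*conj(1) + 2*(-2)*conj(1) + 2*(0)*conj(1) + 4*(0)*conj(1) + 4*(0)*conj(1)]
      = (1/16)[(2) + (2) + (0) + (-4) + (0) + (0) + (0)] = 0/16 = 0
  <chi_6*chi_1, chi_2> = (1/16)[1*(2)*conj(1) + 1*(2)*conj(1) + 2*(0)*conj(1) + 2*(-2)*conj(1) + 2*(0)*conj(1) + 4*(0)*conj(-1) + 4*(0)*conj(-1)]
      = (1/16)[(2) + (2) + (0) + (-4) + (0) + (0) + (0)] = 0/16 = 0
  <chi_6*chi_1, chi_3> = (1/16)[1*(2)*conj(1) + 1*(2)*conj(1) + 2*(0)*conj(-1) + 2*(-2)*conj(1) + 2*(0)*conj(-1) + 4*(0)*conj(1) + 4*(0)*conj(-1)]
      = (1/16)[(2) + (2) + (0) + (-4) + (0) + (0) + (0)] = 0/16 = 0
  <chi_6*chi_1, chi_4> = (1/16)[1*(2)*conj(1) + 1*(2)*conj(1) + 2*(0)*conj(-1) + 2*(-2)*conj(1) + 2*(0)*conj(-1) + 4*(0)*conj(-1) + 4*(0)*conj(1)]
      = (1/16)[(2) + (2) + (0) + (-4) + (0) + (0) + (0)] = 0/16 = 0
  <chi_6*chi_1, chi_5> = (1/16)[1*(2)*conj(2) + 1*(2)*conj(-2) + 2*(0)*conj(sqrt(2)) + 2*(-2)*conj(0) + 2*(0)*conj(-sqrt(2)) + 4*(0)*conj(0) + 4*(0)*conj(0)]
      = (1/16)[(4) + (-4) + (0) + (0) + (0) + (0) + (0)] = 0/16 = 0
  <chi_6*chi_1, chi_6> = (1/16)[1*(2)*conj(2) + 1*(2)*conj(2) + 2*(0)*conj(0) + 2*(-2)*conj(-2) + 2*(0)*conj(0) + 4*(0)*conj(0) + 4*(0)*conj(0)]
      = (1/16)[(4) + (4) + (0) + (8) + (0) + (0) + (0)] = 16/16 = 1
  <chi_6*chi_1, chi_7> = (1/16)[1*(2)*conj(2) + 1*(2)*conj(-2) + 2*(0)*conj(-sqrt(2)) + 2*(-2)*conj(0) + 2*(0)*conj(sqrt(2)) + 4*(0)*conj(0) + 4*(0)*conj(0)]
      = (1/16)[(4) + (-4) + (0) + (0) + (0) + (0) + (0)] = 0/16 = 0
Hence the multiplicities are chi_6: 1. Dimension check: dim(chi_6)*dim(chi_1) = 2*1 = 2 and sum (mult * dim) = 1*2 = 2.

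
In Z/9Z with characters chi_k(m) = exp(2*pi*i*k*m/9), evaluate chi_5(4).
chi_5(4) = zeta_9^20 = exp(4*I*pi/9)

Working: chi_5(4) = zeta_9^(5*4) = zeta_9^20. Since zeta_9^9 = 1, this equals zeta_9^2 = exp(2*pi*i*2/9) = exp(4*I*pi/9).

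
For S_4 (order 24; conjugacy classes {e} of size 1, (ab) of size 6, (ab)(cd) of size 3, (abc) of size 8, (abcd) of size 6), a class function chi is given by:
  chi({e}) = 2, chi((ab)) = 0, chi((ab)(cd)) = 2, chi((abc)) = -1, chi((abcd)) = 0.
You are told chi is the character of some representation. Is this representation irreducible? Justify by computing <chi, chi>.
Irreducible: <chi, chi> = 1.

Working: <chi, chi> = (1/|G|) sum_C |C| * |chi(C)|^2 = (1/24)[1*|2|^2 + 6*|0|^2 + 3*|2|^2 + 8*|-1|^2 + 6*|0|^2]
  = (1/24)[(4) + (0) + (12) + (8) + (0)] = 24/24 = 1.
A character is irreducible iff <chi, chi> = 1, so this representation is irreducible.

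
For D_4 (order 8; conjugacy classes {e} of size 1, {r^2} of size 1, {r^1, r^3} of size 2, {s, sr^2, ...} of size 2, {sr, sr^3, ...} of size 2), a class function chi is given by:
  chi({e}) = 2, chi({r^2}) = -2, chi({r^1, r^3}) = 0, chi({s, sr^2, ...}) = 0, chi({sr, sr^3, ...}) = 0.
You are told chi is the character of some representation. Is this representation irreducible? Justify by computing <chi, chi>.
Irreducible: <chi, chi> = 1.

Proof sketch: <chi, chi> = (1/|G|) sum_C |C| * |chi(C)|^2 = (1/8)[1*|2|^2 + 1*|-2|^2 + 2*|0|^2 + 2*|0|^2 + 2*|0|^2]
  = (1/8)[(4) + (4) + (0) + (0) + (0)] = 8/8 = 1.
A character is irreducible iff <chi, chi> = 1, so this representation is irreducible.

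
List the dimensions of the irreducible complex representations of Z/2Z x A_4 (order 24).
Dimensions: 1, 1, 1, 1, 1, 1, 3, 3

Working: There are 8 irreducibles (= number of conjugacy classes). Their dimensions d_i satisfy sum d_i^2 = |G| = 24: 1 + 1 + 1 + 1 + 1 + 1 + 9 + 9 = 24. (For the product with Z/2Z: each of the 2 1-dim characters of Z/2Z tensors with each irrep of A_4, giving 2 copies of each A_4-dimension.)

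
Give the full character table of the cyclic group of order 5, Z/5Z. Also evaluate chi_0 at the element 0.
Character table of Z/5Z (irreps indexed chi_0,...,chi_4 with chi_k(m) = zeta_5^(k*m), zeta_5 = exp(2*pi*i/5)):
  irrep \ class  {0} (size 1)  {1} (size 1)    {2} (size 1)    {3} (size 1)    {4} (size 1)  
  chi_0          1             1               1               1               1             
  chi_1          1             exp(2*I*pi/5)   exp(4*I*pi/5)   exp(-4*I*pi/5)  exp(-2*I*pi/5)
  chi_2          1             exp(4*I*pi/5)   exp(-2*I*pi/5)  exp(2*I*pi/5)   exp(-4*I*pi/5)
  chi_3          1             exp(-4*I*pi/5)  exp(2*I*pi/5)   exp(-2*I*pi/5)  exp(4*I*pi/5) 
  chi_4          1             exp(-2*I*pi/5)  exp(-4*I*pi/5)  exp(4*I*pi/5)   exp(2*I*pi/5) 

Spot check: chi_0(0) = zeta_5^(0*0) = zeta_5^0 = 1.

Reasoning: Z/5Z is abelian, so all 5 irreducible complex representations are 1-dimensional. They are given by chi_k(m) = zeta_5^(k*m) for k = 0,...,4. Row orthogonality: sum_m chi_k(m) conj(chi_l(m)) = 5 * [k = l].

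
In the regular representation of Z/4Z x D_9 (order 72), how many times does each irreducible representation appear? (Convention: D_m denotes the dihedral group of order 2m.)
Each irreducible V_i of dimension d_i appears with multiplicity d_i, i.e. rho_reg = (direct sum over all irreducibles V_i) d_i V_i. The irreducible dimensions for Z/4Z x D_9 are 1, 1, 1, 1, 1, 1, 1, 1, 2, 2, 2, 2, 2, 2, 2, 2, 2, 2, 2, 2, 2, 2, 2, 2: 8 irreducibles of dimension 1, each with multiplicity 1; 16 irreducibles of dimension 2, each with multiplicity 2. Total dimension 8*1*1 + 16*2*2 = 72 = |G|.

Derivation: General theorem: in the regular representation of a finite group G, each irreducible appears with multiplicity equal to its dimension. Check: dim(rho_reg) = sum d_i^2 = 1 + 1 + 1 + 1 + 1 + 1 + 1 + 1 + 4 + 4 + 4 + 4 + 4 + 4 + 4 + 4 + 4 + 4 + 4 + 4 + 4 + 4 + 4 + 4 = 72 = |G|.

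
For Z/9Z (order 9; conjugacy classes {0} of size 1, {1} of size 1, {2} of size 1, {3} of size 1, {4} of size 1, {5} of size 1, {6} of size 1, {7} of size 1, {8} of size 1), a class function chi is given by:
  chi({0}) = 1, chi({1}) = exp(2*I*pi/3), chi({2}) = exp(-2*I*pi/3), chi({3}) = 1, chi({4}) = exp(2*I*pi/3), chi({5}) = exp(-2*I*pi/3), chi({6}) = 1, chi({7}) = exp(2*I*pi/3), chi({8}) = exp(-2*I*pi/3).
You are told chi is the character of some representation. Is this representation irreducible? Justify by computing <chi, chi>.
Irreducible: <chi, chi> = 1.

Derivation: <chi, chi> = (1/|G|) sum_C |C| * |chi(C)|^2 = (1/9)[1*|1|^2 + 1*|exp(2*I*pi/3)|^2 + 1*|exp(-2*I*pi/3)|^2 + 1*|1|^2 + 1*|exp(2*I*pi/3)|^2 + 1*|exp(-2*I*pi/3)|^2 + 1*|1|^2 + 1*|exp(2*I*pi/3)|^2 + 1*|exp(-2*I*pi/3)|^2]
  = (1/9)[(1) + (1) + (1) + (1) + (1) + (1) + (1) + (1) + (1)] = 9/9 = 1.
(Exp terms are combined using exp(i*s)*conj(exp(i*t)) = exp(i*(s-t)), and sums of them are collapsed using the identity that for every m > 1 the m distinct m-th roots of unity sum to 0, e.g. 1 + exp(2*I*pi/3) + exp(-2*I*pi/3) = 0.)
A character is irreducible iff <chi, chi> = 1, so this representation is irreducible.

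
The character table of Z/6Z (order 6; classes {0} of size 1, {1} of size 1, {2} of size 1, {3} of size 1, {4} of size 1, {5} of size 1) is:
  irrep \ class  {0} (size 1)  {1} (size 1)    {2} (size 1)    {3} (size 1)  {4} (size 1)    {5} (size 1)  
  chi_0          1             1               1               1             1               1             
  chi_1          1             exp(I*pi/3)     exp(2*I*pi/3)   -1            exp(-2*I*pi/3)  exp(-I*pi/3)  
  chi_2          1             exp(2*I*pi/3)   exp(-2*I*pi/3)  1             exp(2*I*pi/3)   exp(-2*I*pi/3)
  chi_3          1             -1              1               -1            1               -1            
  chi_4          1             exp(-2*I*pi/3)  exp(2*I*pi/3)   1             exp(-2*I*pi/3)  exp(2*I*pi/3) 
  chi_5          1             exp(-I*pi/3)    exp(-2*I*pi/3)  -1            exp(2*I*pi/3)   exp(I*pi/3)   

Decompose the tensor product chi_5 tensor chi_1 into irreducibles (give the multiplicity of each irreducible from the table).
chi_5 tensor chi_1 = chi_0 (all other irreducibles have multiplicity 0).

Reasoning: The character of a tensor product is the pointwise product (chi_5 * chi_1)(C) = chi_5(C) * chi_1(C):
  {0}: (1)*(1), {1}: (exp(-I*pi/3))*(exp(I*pi/3)), {2}: (exp(-2*I*pi/3))*(exp(2*I*pi/3)), {3}: (-1)*(-1), {4}: (exp(2*I*pi/3))*(exp(-2*I*pi/3)), {5}: (exp(I*pi/3))*(exp(-I*pi/3))
so (chi_5 * chi_1) takes values
  {0} -> 1, {1} -> 1, {2} -> 1, {3} -> 1, {4} -> 1, {5} -> 1.
Now take the inner product of this character with each irreducible chi from the table, <chi_5*chi_1, chi> = (1/6) sum_C |C| (chi_5*chi_1)(C) conj(chi(C)):
  <chi_5*chi_1, chi_0> = (1/6)[1*(1)*conj(1) + 1*(1)*conj(1) + 1*(1)*conj(1) + 1*(1)*conj(1) + 1*(1)*conj(1) + 1*(1)*conj(1)]
      = (1/6)[(1) + (1) + (1) + (1) + (1) + (1)] = 6/6 = 1
  <chi_5*chi_1, chi_1> = (1/6)[1*(1)*conj(1) + 1*(1)*conj(exp(I*pi/3)) + 1*(1)*conj(exp(2*I*pi/3)) + 1*(1)*conj(-1) + 1*(1)*conj(exp(-2*I*pi/3)) + 1*(1)*conj(exp(-I*pi/3))]
      = (1/6)[(1) + (exp(-I*pi/3)) + (exp(-2*I*pi/3)) + (-1) + (exp(2*I*pi/3)) + (exp(I*pi/3))] = 0/6 = 0
  <chi_5*chi_1, chi_2> = (1/6)[1*(1)*conj(1) + 1*(1)*conj(exp(2*I*pi/3)) + 1*(1)*conj(exp(-2*I*pi/3)) + 1*(1)*conj(1) + 1*(1)*conj(exp(2*I*pi/3)) + 1*(1)*conj(exp(-2*I*pi/3))]
      = (1/6)[(1) + (exp(-2*I*pi/3)) + (exp(2*I*pi/3)) + (1) + (exp(-2*I*pi/3)) + (exp(2*I*pi/3))] = 0/6 = 0
  <chi_5*chi_1, chi_3> = (1/6)[1*(1)*conj(1) + 1*(1)*conj(-1) + 1*(1)*conj(1) + 1*(1)*conj(-1) + 1*(1)*conj(1) + 1*(1)*conj(-1)]
      = (1/6)[(1) + (-1) + (1) + (-1) + (1) + (-1)] = 0/6 = 0
  <chi_5*chi_1, chi_4> = (1/6)[1*(1)*conj(1) + 1*(1)*conj(exp(-2*I*pi/3)) + 1*(1)*conj(exp(2*I*pi/3)) + 1*(1)*conj(1) + 1*(1)*conj(exp(-2*I*pi/3)) + 1*(1)*conj(exp(2*I*pi/3))]
      = (1/6)[(1) + (exp(2*I*pi/3)) + (exp(-2*I*pi/3)) + (1) + (exp(2*I*pi/3)) + (exp(-2*I*pi/3))] = 0/6 = 0
  <chi_5*chi_1, chi_5> = (1/6)[1*(1)*conj(1) + 1*(1)*conj(exp(-I*pi/3)) + 1*(1)*conj(exp(-2*I*pi/3)) + 1*(1)*conj(-1) + 1*(1)*conj(exp(2*I*pi/3)) + 1*(1)*conj(exp(I*pi/3))]
      = (1/6)[(1) + (exp(I*pi/3)) + (exp(2*I*pi/3)) + (-1) + (exp(-2*I*pi/3)) + (exp(-I*pi/3))] = 0/6 = 0
(Exp terms are combined using exp(i*s)*conj(exp(i*t)) = exp(i*(s-t)), and sums of them are collapsed using the identity that for every m > 1 the m distinct m-th roots of unity sum to 0, e.g. 1 + exp(2*I*pi/3) + exp(-2*I*pi/3) = 0.)
Hence the multiplicities are chi_0: 1. Dimension check: dim(chi_5)*dim(chi_1) = 1*1 = 1 and sum (mult * dim) = 1*1 = 1.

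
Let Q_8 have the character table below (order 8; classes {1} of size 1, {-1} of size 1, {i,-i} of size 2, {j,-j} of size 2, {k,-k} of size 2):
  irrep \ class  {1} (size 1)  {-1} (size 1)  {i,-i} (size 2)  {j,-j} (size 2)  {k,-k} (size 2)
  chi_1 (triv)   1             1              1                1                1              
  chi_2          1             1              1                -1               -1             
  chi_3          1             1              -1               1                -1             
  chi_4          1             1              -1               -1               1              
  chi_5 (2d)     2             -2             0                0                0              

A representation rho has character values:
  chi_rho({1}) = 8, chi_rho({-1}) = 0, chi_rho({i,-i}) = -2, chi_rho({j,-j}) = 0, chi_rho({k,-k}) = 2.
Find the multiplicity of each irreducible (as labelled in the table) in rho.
Multiplicities: chi_1: 1, chi_2: 0, chi_3: 1, chi_4: 2, chi_5: 2.

Justification: Use <chi_rho, chi> = (1/|G|) sum_C |C| * chi_rho(C) * conj(chi(C)) with |G| = 8 for each irreducible chi in the table:
  <chi_rho, chi_1> = (1/8)[1*(8)*conj(1) + 1*(0)*conj(1) + 2*(-2)*conj(1) + 2*(0)*conj(1) + 2*(2)*conj(1)]
      = (1/8)[(8) + (0) + (-4) + (0) + (4)] = 8/8 = 1
  <chi_rho, chi_2> = (1/8)[1*(8)*conj(1) + 1*(0)*conj(1) + 2*(-2)*conj(1) + 2*(0)*conj(-1) + 2*(2)*conj(-1)]
      = (1/8)[(8) + (0) + (-4) + (0) + (-4)] = 0/8 = 0
  <chi_rho, chi_3> = (1/8)[1*(8)*conj(1) + 1*(0)*conj(1) + 2*(-2)*conj(-1) + 2*(0)*conj(1) + 2*(2)*conj(-1)]
      = (1/8)[(8) + (0) + (4) + (0) + (-4)] = 8/8 = 1
  <chi_rho, chi_4> = (1/8)[1*(8)*conj(1) + 1*(0)*conj(1) + 2*(-2)*conj(-1) + 2*(0)*conj(-1) + 2*(2)*conj(1)]
      = (1/8)[(8) + (0) + (4) + (0) + (4)] = 16/8 = 2
  <chi_rho, chi_5> = (1/8)[1*(8)*conj(2) + 1*(0)*conj(-2) + 2*(-2)*conj(0) + 2*(0)*conj(0) + 2*(2)*conj(0)]
      = (1/8)[(16) + (0) + (0) + (0) + (0)] = 16/8 = 2
Dimension check: dim(rho) = sum (mult * dim) = 1*1 + 0*1 + 1*1 + 2*1 + 2*2 = 8 = chi_rho(e) = 8.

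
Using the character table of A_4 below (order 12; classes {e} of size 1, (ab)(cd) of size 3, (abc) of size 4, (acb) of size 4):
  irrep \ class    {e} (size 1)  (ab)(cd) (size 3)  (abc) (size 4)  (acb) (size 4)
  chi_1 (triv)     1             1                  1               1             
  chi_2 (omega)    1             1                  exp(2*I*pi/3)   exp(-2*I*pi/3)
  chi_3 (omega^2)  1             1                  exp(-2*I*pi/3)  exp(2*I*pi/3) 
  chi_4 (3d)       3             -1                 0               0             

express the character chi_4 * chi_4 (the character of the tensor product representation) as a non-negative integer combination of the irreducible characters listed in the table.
chi_4 tensor chi_4 = chi_1 + chi_2 + chi_3 + 2*chi_4 (all other irreducibles have multiplicity 0).

Solution. The character of a tensor product is the pointwise product (chi_4 * chi_4)(C) = chi_4(C) * chi_4(C):
  {e}: (3)*(3), (ab)(cd): (-1)*(-1), (abc): (0)*(0), (acb): (0)*(0)
so (chi_4 * chi_4) takes values
  {e} -> 9, (ab)(cd) -> 1, (abc) -> 0, (acb) -> 0.
Now take the inner product of this character with each irreducible chi from the table, <chi_4*chi_4, chi> = (1/12) sum_C |C| (chi_4*chi_4)(C) conj(chi(C)):
  <chi_4*chi_4, chi_1> = (1/12)[1*(9)*conj(1) + 3*(1)*conj(1) + 4*(0)*conj(1) + 4*(0)*conj(1)]
      = (1/12)[(9) + (3) + (0) + (0)] = 12/12 = 1
  <chi_4*chi_4, chi_2> = (1/12)[1*(9)*conj(1) + 3*(1)*conj(1) + 4*(0)*conj(exp(2*I*pi/3)) + 4*(0)*conj(exp(-2*I*pi/3))]
      = (1/12)[(9) + (3) + (0) + (0)] = 12/12 = 1
  <chi_4*chi_4, chi_3> = (1/12)[1*(9)*conj(1) + 3*(1)*conj(1) + 4*(0)*conj(exp(-2*I*pi/3)) + 4*(0)*conj(exp(2*I*pi/3))]
      = (1/12)[(9) + (3) + (0) + (0)] = 12/12 = 1
  <chi_4*chi_4, chi_4> = (1/12)[1*(9)*conj(3) + 3*(1)*conj(-1) + 4*(0)*conj(0) + 4*(0)*conj(0)]
      = (1/12)[(27) + (-3) + (0) + (0)] = 24/12 = 2
(Exp terms are combined using exp(i*s)*conj(exp(i*t)) = exp(i*(s-t)), and sums of them are collapsed using the identity that for every m > 1 the m distinct m-th roots of unity sum to 0, e.g. 1 + exp(2*I*pi/3) + exp(-2*I*pi/3) = 0.)
Hence the multiplicities are chi_1: 1, chi_2: 1, chi_3: 1, chi_4: 2. Dimension check: dim(chi_4)*dim(chi_4) = 3*3 = 9 and sum (mult * dim) = 1*1 + 1*1 + 1*1 + 2*3 = 9.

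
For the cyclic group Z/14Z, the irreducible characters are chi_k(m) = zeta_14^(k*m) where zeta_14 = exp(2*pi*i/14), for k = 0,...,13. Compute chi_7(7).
chi_7(7) = zeta_14^49 = -1

Details: chi_7(7) = zeta_14^(7*7) = zeta_14^49. Since zeta_14^14 = 1, this equals zeta_14^7 = exp(2*pi*i*7/14) = -1.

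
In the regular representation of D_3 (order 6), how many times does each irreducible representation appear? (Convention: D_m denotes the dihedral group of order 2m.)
Each irreducible V_i of dimension d_i appears with multiplicity d_i, i.e. rho_reg = (direct sum over all irreducibles V_i) d_i V_i. The irreducible dimensions for D_3 are 1, 1, 2: 2 irreducibles of dimension 1, each with multiplicity 1; 1 irreducible of dimension 2, with multiplicity 2. Total dimension 2*1*1 + 1*2*2 = 6 = |G|.

Details: General theorem: in the regular representation of a finite group G, each irreducible appears with multiplicity equal to its dimension. Check: dim(rho_reg) = sum d_i^2 = 1 + 1 + 4 = 6 = |G|.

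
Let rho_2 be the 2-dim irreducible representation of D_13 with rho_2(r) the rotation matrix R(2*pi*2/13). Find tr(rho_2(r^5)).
chi_{rho_2}(r^5) = 2*cos(2*pi*2*5/13) = 2*cos(6*pi/13)

Proof sketch: rho_2(r^5) is rotation by angle 2*pi*2*5/13, whose trace is 2*cos(2*pi*2*5/13) = 2*cos(6*pi/13).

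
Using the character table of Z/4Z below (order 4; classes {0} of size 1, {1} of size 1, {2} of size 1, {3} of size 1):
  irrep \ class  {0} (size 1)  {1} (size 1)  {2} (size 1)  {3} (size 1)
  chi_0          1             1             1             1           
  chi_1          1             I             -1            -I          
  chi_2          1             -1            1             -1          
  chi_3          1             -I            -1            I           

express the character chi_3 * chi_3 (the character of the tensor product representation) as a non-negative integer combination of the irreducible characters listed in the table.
chi_3 tensor chi_3 = chi_2 (all other irreducibles have multiplicity 0).

Explanation: The character of a tensor product is the pointwise product (chi_3 * chi_3)(C) = chi_3(C) * chi_3(C):
  {0}: (1)*(1), {1}: (-I)*(-I), {2}: (-1)*(-1), {3}: (I)*(I)
so (chi_3 * chi_3) takes values
  {0} -> 1, {1} -> -1, {2} -> 1, {3} -> -1.
Now take the inner product of this character with each irreducible chi from the table, <chi_3*chi_3, chi> = (1/4) sum_C |C| (chi_3*chi_3)(C) conj(chi(C)):
  <chi_3*chi_3, chi_0> = (1/4)[1*(1)*conj(1) + 1*(-1)*conj(1) + 1*(1)*conj(1) + 1*(-1)*conj(1)]
      = (1/4)[(1) + (-1) + (1) + (-1)] = 0/4 = 0
  <chi_3*chi_3, chi_1> = (1/4)[1*(1)*conj(1) + 1*(-1)*conj(I) + 1*(1)*conj(-1) + 1*(-1)*conj(-I)]
      = (1/4)[(1) + (I) + (-1) + (-I)] = 0/4 = 0
  <chi_3*chi_3, chi_2> = (1/4)[1*(1)*conj(1) + 1*(-1)*conj(-1) + 1*(1)*conj(1) + 1*(-1)*conj(-1)]
      = (1/4)[(1) + (1) + (1) + (1)] = 4/4 = 1
  <chi_3*chi_3, chi_3> = (1/4)[1*(1)*conj(1) + 1*(-1)*conj(-I) + 1*(1)*conj(-1) + 1*(-1)*conj(I)]
      = (1/4)[(1) + (-I) + (-1) + (I)] = 0/4 = 0
(Exp terms are combined using exp(i*s)*conj(exp(i*t)) = exp(i*(s-t)), and sums of them are collapsed using the identity that for every m > 1 the m distinct m-th roots of unity sum to 0, e.g. 1 + exp(2*I*pi/3) + exp(-2*I*pi/3) = 0.)
Hence the multiplicities are chi_2: 1. Dimension check: dim(chi_3)*dim(chi_3) = 1*1 = 1 and sum (mult * dim) = 1*1 = 1.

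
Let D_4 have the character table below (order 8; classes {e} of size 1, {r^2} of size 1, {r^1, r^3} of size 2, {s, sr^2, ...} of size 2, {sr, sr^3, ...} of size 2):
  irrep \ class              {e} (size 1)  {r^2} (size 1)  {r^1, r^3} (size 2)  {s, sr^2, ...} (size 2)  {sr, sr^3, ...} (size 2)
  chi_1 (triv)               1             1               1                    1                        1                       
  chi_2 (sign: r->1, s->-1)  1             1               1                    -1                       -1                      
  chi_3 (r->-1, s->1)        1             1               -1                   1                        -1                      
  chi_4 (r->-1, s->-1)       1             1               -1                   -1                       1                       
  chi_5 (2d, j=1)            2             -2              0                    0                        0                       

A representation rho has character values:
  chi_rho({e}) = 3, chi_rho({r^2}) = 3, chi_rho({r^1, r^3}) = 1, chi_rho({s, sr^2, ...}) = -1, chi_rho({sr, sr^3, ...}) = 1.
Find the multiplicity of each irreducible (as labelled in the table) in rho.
Multiplicities: chi_1: 1, chi_2: 1, chi_3: 0, chi_4: 1, chi_5: 0.

Solution. Use <chi_rho, chi> = (1/|G|) sum_C |C| * chi_rho(C) * conj(chi(C)) with |G| = 8 for each irreducible chi in the table:
  <chi_rho, chi_1> = (1/8)[1*(3)*conj(1) + 1*(3)*conj(1) + 2*(1)*conj(1) + 2*(-1)*conj(1) + 2*(1)*conj(1)]
      = (1/8)[(3) + (3) + (2) + (-2) + (2)] = 8/8 = 1
  <chi_rho, chi_2> = (1/8)[1*(3)*conj(1) + 1*(3)*conj(1) + 2*(1)*conj(1) + 2*(-1)*conj(-1) + 2*(1)*conj(-1)]
      = (1/8)[(3) + (3) + (2) + (2) + (-2)] = 8/8 = 1
  <chi_rho, chi_3> = (1/8)[1*(3)*conj(1) + 1*(3)*conj(1) + 2*(1)*conj(-1) + 2*(-1)*conj(1) + 2*(1)*conj(-1)]
      = (1/8)[(3) + (3) + (-2) + (-2) + (-2)] = 0/8 = 0
  <chi_rho, chi_4> = (1/8)[1*(3)*conj(1) + 1*(3)*conj(1) + 2*(1)*conj(-1) + 2*(-1)*conj(-1) + 2*(1)*conj(1)]
      = (1/8)[(3) + (3) + (-2) + (2) + (2)] = 8/8 = 1
  <chi_rho, chi_5> = (1/8)[1*(3)*conj(2) + 1*(3)*conj(-2) + 2*(1)*conj(0) + 2*(-1)*conj(0) + 2*(1)*conj(0)]
      = (1/8)[(6) + (-6) + (0) + (0) + (0)] = 0/8 = 0
Dimension check: dim(rho) = sum (mult * dim) = 1*1 + 1*1 + 0*1 + 1*1 + 0*2 = 3 = chi_rho(e) = 3.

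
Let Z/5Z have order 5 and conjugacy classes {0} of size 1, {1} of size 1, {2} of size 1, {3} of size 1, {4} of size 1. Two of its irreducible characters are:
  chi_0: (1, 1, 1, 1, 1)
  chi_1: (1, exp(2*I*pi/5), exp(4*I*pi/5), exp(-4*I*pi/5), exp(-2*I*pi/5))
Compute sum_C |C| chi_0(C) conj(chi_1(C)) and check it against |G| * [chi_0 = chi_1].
Sum = 0; so <chi_0, chi_1> = 0 (distinct irreducibles are orthogonal).

Derivation: Compute term by term over conjugacy classes (|C| * chi_0(C) * conj(chi_1(C))):
  1*(1)*conj(1) + 1*(1)*conj(exp(2*I*pi/5)) + 1*(1)*conj(exp(4*I*pi/5)) + 1*(1)*conj(exp(-4*I*pi/5)) + 1*(1)*conj(exp(-2*I*pi/5))
  = (1) + (exp(-2*I*pi/5)) + (exp(-4*I*pi/5)) + (exp(4*I*pi/5)) + (exp(2*I*pi/5))
  = 0.
(Exp terms are combined using exp(i*s)*conj(exp(i*t)) = exp(i*(s-t)), and sums of them are collapsed using the identity that for every m > 1 the m distinct m-th roots of unity sum to 0, e.g. 1 + exp(2*I*pi/3) + exp(-2*I*pi/3) = 0.)
Dividing by |G| = 5 gives 0/5 = 0, matching the row-orthogonality relation <chi_0, chi_1> = [chi_0 = chi_1].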